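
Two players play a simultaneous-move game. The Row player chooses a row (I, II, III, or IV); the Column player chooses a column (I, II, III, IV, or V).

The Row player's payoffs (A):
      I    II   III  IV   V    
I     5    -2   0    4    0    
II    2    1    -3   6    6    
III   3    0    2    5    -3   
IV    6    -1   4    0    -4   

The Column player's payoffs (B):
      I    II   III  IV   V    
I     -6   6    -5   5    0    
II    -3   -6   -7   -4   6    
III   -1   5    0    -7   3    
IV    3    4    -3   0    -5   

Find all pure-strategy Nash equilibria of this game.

(II, V)

A profile is a Nash equilibrium when each player is best-responding to the other.
The Row player's best responses — vs I: IV (payoff 6); vs II: II (payoff 1); vs III: IV (payoff 4); vs IV: II (payoff 6); vs V: II (payoff 6).
The Column player's best responses — vs I: II (payoff 6); vs II: V (payoff 6); vs III: II (payoff 5); vs IV: II (payoff 4).
The only mutual best response is (II, V); neither player gains by switching there.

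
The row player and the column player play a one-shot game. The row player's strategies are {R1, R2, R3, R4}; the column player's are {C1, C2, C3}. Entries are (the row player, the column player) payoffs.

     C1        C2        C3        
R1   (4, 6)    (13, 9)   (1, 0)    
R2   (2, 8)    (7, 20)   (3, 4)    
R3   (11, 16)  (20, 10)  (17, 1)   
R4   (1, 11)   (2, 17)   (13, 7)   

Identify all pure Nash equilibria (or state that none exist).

Check mutual best responses: a cell is a NE iff neither player can gain by unilaterally deviating.
The row player's best responses — vs C1: R3 (payoff 11); vs C2: R3 (payoff 20); vs C3: R3 (payoff 17).
The column player's best responses — vs R1: C2 (payoff 9); vs R2: C2 (payoff 20); vs R3: C1 (payoff 16); vs R4: C2 (payoff 17).
The only mutual best response is (R3, C1); neither player gains by switching there.

(R3, C1)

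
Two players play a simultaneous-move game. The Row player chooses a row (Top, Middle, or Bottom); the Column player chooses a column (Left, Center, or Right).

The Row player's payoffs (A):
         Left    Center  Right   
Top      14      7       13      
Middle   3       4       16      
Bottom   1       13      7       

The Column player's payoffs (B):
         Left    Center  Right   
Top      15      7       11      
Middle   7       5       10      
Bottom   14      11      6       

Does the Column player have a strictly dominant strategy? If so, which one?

A strategy is strictly dominant if it gives the Column player a strictly higher payoff than every other strategy, against every choice by the opponent.
Left is not dominant: against Middle, Right gives 10 > 7.
Center is not dominant: against Top, Left gives 15 > 7.
Right is not dominant: against Top, Left gives 15 > 11.
No single strategy is best against every opponent action.

None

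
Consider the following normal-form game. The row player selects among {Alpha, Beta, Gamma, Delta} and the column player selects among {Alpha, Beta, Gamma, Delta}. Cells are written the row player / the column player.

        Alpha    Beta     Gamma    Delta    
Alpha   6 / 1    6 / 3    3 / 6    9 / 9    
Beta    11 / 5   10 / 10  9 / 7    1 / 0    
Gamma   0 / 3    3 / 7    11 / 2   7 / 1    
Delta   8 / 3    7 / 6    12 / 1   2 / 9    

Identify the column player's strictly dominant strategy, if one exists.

None

A strategy is strictly dominant if it gives the column player a strictly higher payoff than every other strategy, against every choice by the opponent.
Alpha is not dominant: against Alpha, Beta gives 3 > 1.
Beta is not dominant: against Alpha, Gamma gives 6 > 3.
Gamma is not dominant: against Alpha, Delta gives 9 > 6.
Delta is not dominant: against Beta, Alpha gives 5 > 0.
No single strategy is best against every opponent action.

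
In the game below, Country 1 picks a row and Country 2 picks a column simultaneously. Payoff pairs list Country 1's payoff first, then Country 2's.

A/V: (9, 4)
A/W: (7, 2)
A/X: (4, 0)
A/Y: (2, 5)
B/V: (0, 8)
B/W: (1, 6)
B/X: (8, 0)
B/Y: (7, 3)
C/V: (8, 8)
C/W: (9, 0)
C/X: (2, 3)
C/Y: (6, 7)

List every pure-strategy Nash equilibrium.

Find each player's best response to every opponent strategy; NE are the intersections.
Country 1's best responses — vs V: A (payoff 9); vs W: C (payoff 9); vs X: B (payoff 8); vs Y: B (payoff 7).
Country 2's best responses — vs A: Y (payoff 5); vs B: V (payoff 8); vs C: V (payoff 8).
No cell has both players best-responding. For instance, Country 1's best reply to W is C, but against C Country 2 prefers V over W.

None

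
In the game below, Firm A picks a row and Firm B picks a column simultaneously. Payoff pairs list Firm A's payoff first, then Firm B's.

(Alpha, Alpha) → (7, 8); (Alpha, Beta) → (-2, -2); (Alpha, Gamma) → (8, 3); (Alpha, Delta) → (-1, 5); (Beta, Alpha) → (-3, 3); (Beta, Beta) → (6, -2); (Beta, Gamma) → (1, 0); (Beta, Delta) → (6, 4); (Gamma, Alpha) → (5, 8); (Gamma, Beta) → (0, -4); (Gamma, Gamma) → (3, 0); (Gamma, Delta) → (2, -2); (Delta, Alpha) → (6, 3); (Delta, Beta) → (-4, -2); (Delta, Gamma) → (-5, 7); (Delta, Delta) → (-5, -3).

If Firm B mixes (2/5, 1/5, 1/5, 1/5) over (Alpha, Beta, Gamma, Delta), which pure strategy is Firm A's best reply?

Firm A's best reply maximizes expected payoff against the mix.
Alpha: (2/5)·7 + (1/5)·(-2) + (1/5)·8 + (1/5)·(-1) = 19/5
Beta: (2/5)·(-3) + (1/5)·6 + (1/5)·1 + (1/5)·6 = 7/5
Gamma: (2/5)·5 + (1/5)·0 + (1/5)·3 + (1/5)·2 = 3
Delta: (2/5)·6 + (1/5)·(-4) + (1/5)·(-5) + (1/5)·(-5) = -2/5
Highest expected payoff is 19/5, from Alpha.

Alpha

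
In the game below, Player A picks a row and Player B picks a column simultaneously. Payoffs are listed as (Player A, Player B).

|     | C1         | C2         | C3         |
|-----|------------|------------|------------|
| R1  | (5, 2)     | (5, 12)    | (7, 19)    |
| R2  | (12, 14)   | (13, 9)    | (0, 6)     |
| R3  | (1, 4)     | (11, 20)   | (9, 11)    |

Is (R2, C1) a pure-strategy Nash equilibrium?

Holding Player B at C1: Player A gets 12 from R2, versus 5 from R1, 1 from R3. No profitable deviation for Player A.
Holding Player A at R2: Player B gets 14 from C1, versus 9 from C2, 6 from C3. No profitable deviation for Player B either.

Yes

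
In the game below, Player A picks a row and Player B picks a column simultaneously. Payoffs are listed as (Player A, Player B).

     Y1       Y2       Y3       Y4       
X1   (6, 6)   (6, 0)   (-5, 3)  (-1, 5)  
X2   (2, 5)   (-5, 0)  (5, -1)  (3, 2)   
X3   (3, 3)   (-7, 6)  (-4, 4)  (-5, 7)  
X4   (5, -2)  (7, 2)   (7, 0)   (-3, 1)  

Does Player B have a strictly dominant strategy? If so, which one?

No strictly dominant strategy

A strategy is strictly dominant if it gives Player B a strictly higher payoff than every other strategy, against every choice by the opponent.
Y1 is not dominant: against X3, Y2 gives 6 > 3.
Y2 is not dominant: against X1, Y1 gives 6 > 0.
Y3 is not dominant: against X1, Y1 gives 6 > 3.
Y4 is not dominant: against X1, Y1 gives 6 > 5.
No single strategy is best against every opponent action.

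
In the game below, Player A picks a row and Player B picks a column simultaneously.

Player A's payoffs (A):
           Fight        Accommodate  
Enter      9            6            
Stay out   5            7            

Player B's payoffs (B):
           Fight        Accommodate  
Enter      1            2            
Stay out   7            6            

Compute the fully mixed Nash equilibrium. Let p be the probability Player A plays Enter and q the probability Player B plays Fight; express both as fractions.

p = 1/2, q = 1/5

In a mixed NE each player is indifferent between their pure strategies, so the opponent's mix sets the indifference.
Player B indifferent between Fight and Accommodate: p·1 + (1−p)·7 = p·2 + (1−p)·6 ⟹ 7 + (-6)p = 6 + (-4)p ⟹ p = 1/2.
Player A indifferent between Enter and Stay out: q·9 + (1−q)·6 = q·5 + (1−q)·7 ⟹ 6 + 3q = 7 + (-2)q ⟹ q = 1/5.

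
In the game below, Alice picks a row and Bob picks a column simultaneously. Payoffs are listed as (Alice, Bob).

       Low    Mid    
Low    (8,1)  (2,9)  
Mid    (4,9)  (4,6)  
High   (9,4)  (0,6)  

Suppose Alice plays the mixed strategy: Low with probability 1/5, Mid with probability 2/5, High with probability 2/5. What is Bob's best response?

Mid

Compute Bob's expected payoff from each pure strategy against the given mix.
Low: (1/5)·1 + (2/5)·9 + (2/5)·4 = 27/5
Mid: (1/5)·9 + (2/5)·6 + (2/5)·6 = 33/5
Highest expected payoff is 33/5, from Mid.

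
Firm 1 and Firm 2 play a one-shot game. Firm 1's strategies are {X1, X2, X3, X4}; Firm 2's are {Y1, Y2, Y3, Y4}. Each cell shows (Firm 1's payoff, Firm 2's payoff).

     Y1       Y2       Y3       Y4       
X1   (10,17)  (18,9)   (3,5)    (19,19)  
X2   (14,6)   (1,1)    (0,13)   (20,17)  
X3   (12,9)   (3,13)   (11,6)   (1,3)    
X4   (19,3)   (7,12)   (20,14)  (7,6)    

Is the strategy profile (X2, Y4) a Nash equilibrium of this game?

Holding Firm 2 at Y4: Firm 1 gets 20 from X2, versus 19 from X1, 1 from X3, 7 from X4. No profitable deviation for Firm 1.
Holding Firm 1 at X2: Firm 2 gets 17 from Y4, versus 6 from Y1, 1 from Y2, 13 from Y3. No profitable deviation for Firm 2 either.

Yes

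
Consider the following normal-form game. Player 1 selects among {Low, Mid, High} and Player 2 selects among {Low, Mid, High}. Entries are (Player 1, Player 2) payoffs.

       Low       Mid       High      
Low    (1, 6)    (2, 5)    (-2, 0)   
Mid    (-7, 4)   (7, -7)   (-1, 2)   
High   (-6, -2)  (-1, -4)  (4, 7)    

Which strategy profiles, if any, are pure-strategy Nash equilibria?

(Low, Low) and (High, High)

A profile is a Nash equilibrium when each player is best-responding to the other.
Player 1's best responses — vs Low: Low (payoff 1); vs Mid: Mid (payoff 7); vs High: High (payoff 4).
Player 2's best responses — vs Low: Low (payoff 6); vs Mid: Low (payoff 4); vs High: High (payoff 7).
Mutual best responses occur at (Low, Low) and (High, High); at each, neither player gains by switching.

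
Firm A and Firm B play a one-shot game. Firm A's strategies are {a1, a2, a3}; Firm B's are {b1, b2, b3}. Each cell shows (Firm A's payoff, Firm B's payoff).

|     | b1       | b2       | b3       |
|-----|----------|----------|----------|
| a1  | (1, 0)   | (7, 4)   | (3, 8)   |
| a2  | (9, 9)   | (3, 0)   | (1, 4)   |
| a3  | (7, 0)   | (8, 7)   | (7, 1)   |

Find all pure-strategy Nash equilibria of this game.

(a2, b1) and (a3, b2)

Find each player's best response to every opponent strategy; NE are the intersections.
Firm A's best responses — vs b1: a2 (payoff 9); vs b2: a3 (payoff 8); vs b3: a3 (payoff 7).
Firm B's best responses — vs a1: b3 (payoff 8); vs a2: b1 (payoff 9); vs a3: b2 (payoff 7).
Mutual best responses occur at (a2, b1) and (a3, b2); at each, neither player gains by switching.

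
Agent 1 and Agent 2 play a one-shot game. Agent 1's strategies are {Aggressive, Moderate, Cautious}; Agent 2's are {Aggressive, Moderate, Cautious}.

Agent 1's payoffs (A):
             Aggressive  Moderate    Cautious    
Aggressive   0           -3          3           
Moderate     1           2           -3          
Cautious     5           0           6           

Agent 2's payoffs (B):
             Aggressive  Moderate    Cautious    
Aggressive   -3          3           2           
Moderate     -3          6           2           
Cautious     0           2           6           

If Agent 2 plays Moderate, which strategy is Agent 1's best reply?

Moderate

With Agent 2 fixed at Moderate, Agent 1's payoffs are: Aggressive → -3, Moderate → 2, Cautious → 0.
The maximum is 2, achieved by Moderate.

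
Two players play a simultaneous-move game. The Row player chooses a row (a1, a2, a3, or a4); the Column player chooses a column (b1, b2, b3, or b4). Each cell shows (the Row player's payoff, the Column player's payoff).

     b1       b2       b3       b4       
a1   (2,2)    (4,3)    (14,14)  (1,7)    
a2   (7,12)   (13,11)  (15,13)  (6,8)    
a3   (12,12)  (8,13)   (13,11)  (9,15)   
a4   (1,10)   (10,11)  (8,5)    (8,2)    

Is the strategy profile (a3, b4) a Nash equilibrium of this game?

Holding the Column player at b4: the Row player gets 9 from a3, versus 1 from a1, 6 from a2, 8 from a4. No profitable deviation for the Row player.
Holding the Row player at a3: the Column player gets 15 from b4, versus 12 from b1, 13 from b2, 11 from b3. No profitable deviation for the Column player either.

Yes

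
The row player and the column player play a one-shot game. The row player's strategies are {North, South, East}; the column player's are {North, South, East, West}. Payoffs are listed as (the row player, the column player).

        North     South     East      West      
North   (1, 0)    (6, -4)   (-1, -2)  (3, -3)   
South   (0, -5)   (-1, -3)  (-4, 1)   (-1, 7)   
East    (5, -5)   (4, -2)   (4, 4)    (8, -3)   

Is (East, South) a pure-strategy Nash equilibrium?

No

Holding the column player at South: the row player gets 4 from East but could get 6 by switching to North. The row player has a profitable deviation.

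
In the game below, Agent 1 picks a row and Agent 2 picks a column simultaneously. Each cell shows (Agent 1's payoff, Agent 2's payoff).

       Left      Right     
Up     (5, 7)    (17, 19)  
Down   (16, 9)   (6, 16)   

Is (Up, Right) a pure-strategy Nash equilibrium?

Yes

Holding Agent 2 at Right: Agent 1 gets 17 from Up, versus 6 from Down. No profitable deviation for Agent 1.
Holding Agent 1 at Up: Agent 2 gets 19 from Right, versus 7 from Left. No profitable deviation for Agent 2 either.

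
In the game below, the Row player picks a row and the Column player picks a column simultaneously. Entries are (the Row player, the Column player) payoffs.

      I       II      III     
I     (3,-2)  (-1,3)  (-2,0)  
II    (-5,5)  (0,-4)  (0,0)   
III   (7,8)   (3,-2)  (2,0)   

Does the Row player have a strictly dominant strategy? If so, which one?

III

Check whether one of the Row player's strategies beats all alternatives regardless of what the opponent does.
III strictly dominates: vs I: 7 > each of {3, -5}; vs II: 3 > each of {-1, 0}; vs III: 2 > each of {-2, 0}.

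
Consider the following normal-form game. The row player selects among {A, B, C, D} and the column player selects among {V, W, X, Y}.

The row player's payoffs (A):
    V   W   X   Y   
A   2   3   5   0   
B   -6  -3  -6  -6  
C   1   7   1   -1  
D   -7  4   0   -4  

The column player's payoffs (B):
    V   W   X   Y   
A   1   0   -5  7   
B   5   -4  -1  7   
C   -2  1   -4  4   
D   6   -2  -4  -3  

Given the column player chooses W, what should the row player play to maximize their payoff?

With the column player fixed at W, the row player's payoffs are: A → 3, B → -3, C → 7, D → 4.
The maximum is 7, achieved by C.

C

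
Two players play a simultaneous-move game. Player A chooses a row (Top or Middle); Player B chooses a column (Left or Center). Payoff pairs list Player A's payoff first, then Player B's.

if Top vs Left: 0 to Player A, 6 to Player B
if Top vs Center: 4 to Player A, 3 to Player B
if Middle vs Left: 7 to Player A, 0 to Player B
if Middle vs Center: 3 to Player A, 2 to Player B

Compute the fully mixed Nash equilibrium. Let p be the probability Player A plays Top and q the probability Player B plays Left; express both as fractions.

p = 2/5, q = 1/8

In a mixed NE each player is indifferent between their pure strategies, so the opponent's mix sets the indifference.
Player B indifferent between Left and Center: p·6 + (1−p)·0 = p·3 + (1−p)·2 ⟹ 0 + 6p = 2 + 1p ⟹ p = 2/5.
Player A indifferent between Top and Middle: q·0 + (1−q)·4 = q·7 + (1−q)·3 ⟹ 4 + (-4)q = 3 + 4q ⟹ q = 1/8.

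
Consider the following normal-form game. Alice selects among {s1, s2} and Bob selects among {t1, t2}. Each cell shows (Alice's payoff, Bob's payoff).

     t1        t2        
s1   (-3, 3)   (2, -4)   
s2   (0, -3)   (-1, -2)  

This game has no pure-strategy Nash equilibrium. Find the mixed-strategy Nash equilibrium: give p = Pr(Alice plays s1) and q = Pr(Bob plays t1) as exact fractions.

Each player's mixing probability is pinned down by making the *other* player indifferent.
Bob indifferent between t1 and t2: p·3 + (1−p)·(-3) = p·(-4) + (1−p)·(-2) ⟹ (-3) + 6p = (-2) + (-2)p ⟹ p = 1/8.
Alice indifferent between s1 and s2: q·(-3) + (1−q)·2 = q·0 + (1−q)·(-1) ⟹ 2 + (-5)q = (-1) + 1q ⟹ q = 1/2.

p = 1/8, q = 1/2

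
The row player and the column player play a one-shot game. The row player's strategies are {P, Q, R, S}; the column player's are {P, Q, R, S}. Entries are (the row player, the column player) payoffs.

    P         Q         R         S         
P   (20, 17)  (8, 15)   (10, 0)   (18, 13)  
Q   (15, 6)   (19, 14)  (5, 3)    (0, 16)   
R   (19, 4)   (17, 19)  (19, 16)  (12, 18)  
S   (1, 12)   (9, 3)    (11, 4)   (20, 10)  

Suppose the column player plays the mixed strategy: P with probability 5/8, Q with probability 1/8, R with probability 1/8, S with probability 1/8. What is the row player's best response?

Compute the row player's expected payoff from each pure strategy against the given mix.
P: (5/8)·20 + (1/8)·8 + (1/8)·10 + (1/8)·18 = 17
Q: (5/8)·15 + (1/8)·19 + (1/8)·5 + (1/8)·0 = 99/8
R: (5/8)·19 + (1/8)·17 + (1/8)·19 + (1/8)·12 = 143/8
S: (5/8)·1 + (1/8)·9 + (1/8)·11 + (1/8)·20 = 45/8
Highest expected payoff is 143/8, from R.

R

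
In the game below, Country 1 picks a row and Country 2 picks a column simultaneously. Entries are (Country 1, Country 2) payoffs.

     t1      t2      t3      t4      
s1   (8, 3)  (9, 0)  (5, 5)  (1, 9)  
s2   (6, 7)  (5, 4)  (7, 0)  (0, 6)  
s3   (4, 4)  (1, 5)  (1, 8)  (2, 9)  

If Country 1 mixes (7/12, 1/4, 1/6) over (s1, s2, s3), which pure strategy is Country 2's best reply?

t4

Country 2's best reply maximizes expected payoff against the mix.
t1: (7/12)·3 + (1/4)·7 + (1/6)·4 = 25/6
t2: (7/12)·0 + (1/4)·4 + (1/6)·5 = 11/6
t3: (7/12)·5 + (1/4)·0 + (1/6)·8 = 17/4
t4: (7/12)·9 + (1/4)·6 + (1/6)·9 = 33/4
Highest expected payoff is 33/4, from t4.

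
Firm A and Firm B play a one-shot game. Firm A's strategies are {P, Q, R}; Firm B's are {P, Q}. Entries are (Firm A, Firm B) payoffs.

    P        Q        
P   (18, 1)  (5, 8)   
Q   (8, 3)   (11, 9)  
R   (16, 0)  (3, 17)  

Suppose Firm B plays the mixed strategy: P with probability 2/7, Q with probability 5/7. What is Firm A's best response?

Q

Compute Firm A's expected payoff from each pure strategy against the given mix.
P: (2/7)·18 + (5/7)·5 = 61/7
Q: (2/7)·8 + (5/7)·11 = 71/7
R: (2/7)·16 + (5/7)·3 = 47/7
Highest expected payoff is 71/7, from Q.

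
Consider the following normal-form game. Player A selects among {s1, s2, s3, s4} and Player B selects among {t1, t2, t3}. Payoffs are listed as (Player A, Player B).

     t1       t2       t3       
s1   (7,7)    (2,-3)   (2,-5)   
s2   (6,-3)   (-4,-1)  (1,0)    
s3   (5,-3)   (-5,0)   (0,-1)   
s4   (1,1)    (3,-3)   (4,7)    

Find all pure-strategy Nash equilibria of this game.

A profile is a Nash equilibrium when each player is best-responding to the other.
Player A's best responses — vs t1: s1 (payoff 7); vs t2: s4 (payoff 3); vs t3: s4 (payoff 4).
Player B's best responses — vs s1: t1 (payoff 7); vs s2: t3 (payoff 0); vs s3: t2 (payoff 0); vs s4: t3 (payoff 7).
Mutual best responses occur at (s1, t1) and (s4, t3); at each, neither player gains by switching.

(s1, t1) and (s4, t3)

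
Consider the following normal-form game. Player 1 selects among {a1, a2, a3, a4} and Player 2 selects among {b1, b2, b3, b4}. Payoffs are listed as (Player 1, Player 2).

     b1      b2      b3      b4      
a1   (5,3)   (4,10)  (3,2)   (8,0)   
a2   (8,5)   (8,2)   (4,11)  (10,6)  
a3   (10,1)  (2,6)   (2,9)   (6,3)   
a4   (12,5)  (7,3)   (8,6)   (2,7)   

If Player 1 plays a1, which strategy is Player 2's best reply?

b2

With Player 1 fixed at a1, Player 2's payoffs are: b1 → 3, b2 → 10, b3 → 2, b4 → 0.
The maximum is 10, achieved by b2.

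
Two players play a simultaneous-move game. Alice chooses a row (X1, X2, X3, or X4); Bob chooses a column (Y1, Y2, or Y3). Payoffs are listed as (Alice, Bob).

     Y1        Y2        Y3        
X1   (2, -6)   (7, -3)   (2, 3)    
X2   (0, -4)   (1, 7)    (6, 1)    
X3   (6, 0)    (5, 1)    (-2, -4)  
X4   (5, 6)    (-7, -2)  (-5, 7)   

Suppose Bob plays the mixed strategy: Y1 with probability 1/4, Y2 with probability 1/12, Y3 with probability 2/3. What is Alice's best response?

Compute Alice's expected payoff from each pure strategy against the given mix.
X1: (1/4)·2 + (1/12)·7 + (2/3)·2 = 29/12
X2: (1/4)·0 + (1/12)·1 + (2/3)·6 = 49/12
X3: (1/4)·6 + (1/12)·5 + (2/3)·(-2) = 7/12
X4: (1/4)·5 + (1/12)·(-7) + (2/3)·(-5) = -8/3
Highest expected payoff is 49/12, from X2.

X2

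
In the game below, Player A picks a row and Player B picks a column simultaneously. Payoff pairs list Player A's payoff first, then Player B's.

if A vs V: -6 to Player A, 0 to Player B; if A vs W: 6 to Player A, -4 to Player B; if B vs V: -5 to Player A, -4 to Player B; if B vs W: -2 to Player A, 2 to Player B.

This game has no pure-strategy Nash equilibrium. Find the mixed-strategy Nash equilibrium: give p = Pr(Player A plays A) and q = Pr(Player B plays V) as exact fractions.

In a mixed NE each player is indifferent between their pure strategies, so the opponent's mix sets the indifference.
Player B indifferent between V and W: p·0 + (1−p)·(-4) = p·(-4) + (1−p)·2 ⟹ (-4) + 4p = 2 + (-6)p ⟹ p = 3/5.
Player A indifferent between A and B: q·(-6) + (1−q)·6 = q·(-5) + (1−q)·(-2) ⟹ 6 + (-12)q = (-2) + (-3)q ⟹ q = 8/9.

p = 3/5, q = 8/9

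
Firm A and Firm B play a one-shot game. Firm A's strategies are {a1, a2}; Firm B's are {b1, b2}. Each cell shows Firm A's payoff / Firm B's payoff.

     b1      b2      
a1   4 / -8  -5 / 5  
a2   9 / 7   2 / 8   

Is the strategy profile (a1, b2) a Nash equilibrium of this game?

Holding Firm B at b2: Firm A gets -5 from a1 but could get 2 by switching to a2. Firm A has a profitable deviation.

No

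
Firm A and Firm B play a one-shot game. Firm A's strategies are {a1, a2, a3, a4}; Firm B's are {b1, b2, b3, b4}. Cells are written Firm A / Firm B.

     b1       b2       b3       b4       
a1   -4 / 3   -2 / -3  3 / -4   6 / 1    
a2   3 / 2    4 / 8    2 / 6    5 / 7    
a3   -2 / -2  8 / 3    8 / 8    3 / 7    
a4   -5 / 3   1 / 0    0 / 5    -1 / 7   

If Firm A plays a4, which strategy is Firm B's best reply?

b4

With Firm A fixed at a4, Firm B's payoffs are: b1 → 3, b2 → 0, b3 → 5, b4 → 7.
The maximum is 7, achieved by b4.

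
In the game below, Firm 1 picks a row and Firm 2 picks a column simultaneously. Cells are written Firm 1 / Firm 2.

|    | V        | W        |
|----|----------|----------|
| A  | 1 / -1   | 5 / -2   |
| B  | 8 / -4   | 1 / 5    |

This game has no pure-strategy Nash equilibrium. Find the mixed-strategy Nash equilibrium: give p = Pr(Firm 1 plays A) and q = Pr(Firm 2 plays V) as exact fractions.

In a mixed NE each player is indifferent between their pure strategies, so the opponent's mix sets the indifference.
Firm 2 indifferent between V and W: p·(-1) + (1−p)·(-4) = p·(-2) + (1−p)·5 ⟹ (-4) + 3p = 5 + (-7)p ⟹ p = 9/10.
Firm 1 indifferent between A and B: q·1 + (1−q)·5 = q·8 + (1−q)·1 ⟹ 5 + (-4)q = 1 + 7q ⟹ q = 4/11.

p = 9/10, q = 4/11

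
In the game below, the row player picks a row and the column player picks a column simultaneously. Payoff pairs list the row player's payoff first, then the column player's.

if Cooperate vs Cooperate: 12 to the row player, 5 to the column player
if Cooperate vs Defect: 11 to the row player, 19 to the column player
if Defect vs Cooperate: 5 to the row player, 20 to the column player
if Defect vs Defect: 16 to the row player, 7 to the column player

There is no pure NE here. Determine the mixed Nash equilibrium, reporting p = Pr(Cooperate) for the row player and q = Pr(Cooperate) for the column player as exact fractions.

p = 13/27, q = 5/12

In a mixed NE each player is indifferent between their pure strategies, so the opponent's mix sets the indifference.
The column player indifferent between Cooperate and Defect: p·5 + (1−p)·20 = p·19 + (1−p)·7 ⟹ 20 + (-15)p = 7 + 12p ⟹ p = 13/27.
The row player indifferent between Cooperate and Defect: q·12 + (1−q)·11 = q·5 + (1−q)·16 ⟹ 11 + 1q = 16 + (-11)q ⟹ q = 5/12.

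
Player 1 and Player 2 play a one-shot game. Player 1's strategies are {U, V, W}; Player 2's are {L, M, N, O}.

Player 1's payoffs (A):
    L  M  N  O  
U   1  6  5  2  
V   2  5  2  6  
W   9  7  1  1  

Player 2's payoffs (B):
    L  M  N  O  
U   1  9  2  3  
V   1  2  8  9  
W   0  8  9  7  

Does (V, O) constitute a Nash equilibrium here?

Yes

Holding Player 2 at O: Player 1 gets 6 from V, versus 2 from U, 1 from W. No profitable deviation for Player 1.
Holding Player 1 at V: Player 2 gets 9 from O, versus 1 from L, 2 from M, 8 from N. No profitable deviation for Player 2 either.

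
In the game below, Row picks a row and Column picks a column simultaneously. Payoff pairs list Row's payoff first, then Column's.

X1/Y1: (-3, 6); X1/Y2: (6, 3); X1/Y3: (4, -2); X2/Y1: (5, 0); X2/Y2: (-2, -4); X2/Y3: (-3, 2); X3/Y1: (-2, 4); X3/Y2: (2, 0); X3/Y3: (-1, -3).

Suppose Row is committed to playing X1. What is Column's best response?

Y1

With Row fixed at X1, Column's payoffs are: Y1 → 6, Y2 → 3, Y3 → -2.
The maximum is 6, achieved by Y1.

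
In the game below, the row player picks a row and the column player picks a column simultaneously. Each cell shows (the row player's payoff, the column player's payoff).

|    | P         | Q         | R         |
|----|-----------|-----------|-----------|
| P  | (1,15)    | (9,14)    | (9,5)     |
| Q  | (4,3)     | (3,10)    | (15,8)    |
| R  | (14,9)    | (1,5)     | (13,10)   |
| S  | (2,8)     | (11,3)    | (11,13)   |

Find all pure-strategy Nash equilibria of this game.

No pure-strategy Nash equilibrium

Find each player's best response to every opponent strategy; NE are the intersections.
The row player's best responses — vs P: R (payoff 14); vs Q: S (payoff 11); vs R: Q (payoff 15).
The column player's best responses — vs P: P (payoff 15); vs Q: Q (payoff 10); vs R: R (payoff 10); vs S: R (payoff 13).
No cell has both players best-responding. For instance, the row player's best reply to R is Q, but against Q the column player prefers Q over R.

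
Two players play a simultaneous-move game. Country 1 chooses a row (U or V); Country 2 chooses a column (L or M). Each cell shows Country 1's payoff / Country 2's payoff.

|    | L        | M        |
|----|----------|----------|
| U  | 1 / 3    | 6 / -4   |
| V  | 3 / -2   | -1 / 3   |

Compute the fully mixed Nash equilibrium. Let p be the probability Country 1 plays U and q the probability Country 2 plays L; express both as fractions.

p = 5/12, q = 7/9

Each player's mixing probability is pinned down by making the *other* player indifferent.
Country 2 indifferent between L and M: p·3 + (1−p)·(-2) = p·(-4) + (1−p)·3 ⟹ (-2) + 5p = 3 + (-7)p ⟹ p = 5/12.
Country 1 indifferent between U and V: q·1 + (1−q)·6 = q·3 + (1−q)·(-1) ⟹ 6 + (-5)q = (-1) + 4q ⟹ q = 7/9.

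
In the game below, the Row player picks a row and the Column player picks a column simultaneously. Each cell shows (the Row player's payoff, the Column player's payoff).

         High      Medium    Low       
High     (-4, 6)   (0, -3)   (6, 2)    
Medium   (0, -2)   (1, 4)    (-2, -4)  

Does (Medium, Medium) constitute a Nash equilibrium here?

Yes

Holding the Column player at Medium: the Row player gets 1 from Medium, versus 0 from High. No profitable deviation for the Row player.
Holding the Row player at Medium: the Column player gets 4 from Medium, versus -2 from High, -4 from Low. No profitable deviation for the Column player either.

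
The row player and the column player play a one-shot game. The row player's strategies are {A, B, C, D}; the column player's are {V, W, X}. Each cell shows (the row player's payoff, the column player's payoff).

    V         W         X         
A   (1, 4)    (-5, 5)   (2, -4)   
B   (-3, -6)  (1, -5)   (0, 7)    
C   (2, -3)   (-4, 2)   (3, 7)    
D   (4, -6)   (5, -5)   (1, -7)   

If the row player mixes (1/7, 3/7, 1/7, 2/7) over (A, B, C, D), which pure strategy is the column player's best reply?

The column player's best reply maximizes expected payoff against the mix.
V: (1/7)·4 + (3/7)·(-6) + (1/7)·(-3) + (2/7)·(-6) = -29/7
W: (1/7)·5 + (3/7)·(-5) + (1/7)·2 + (2/7)·(-5) = -18/7
X: (1/7)·(-4) + (3/7)·7 + (1/7)·7 + (2/7)·(-7) = 10/7
Highest expected payoff is 10/7, from X.

X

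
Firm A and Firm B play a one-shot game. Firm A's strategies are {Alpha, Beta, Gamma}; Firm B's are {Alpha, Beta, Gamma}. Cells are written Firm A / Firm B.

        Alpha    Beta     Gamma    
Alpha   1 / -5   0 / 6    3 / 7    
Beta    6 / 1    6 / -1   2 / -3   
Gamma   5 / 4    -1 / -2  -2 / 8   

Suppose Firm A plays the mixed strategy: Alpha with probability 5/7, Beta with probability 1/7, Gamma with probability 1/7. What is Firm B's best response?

Compute Firm B's expected payoff from each pure strategy against the given mix.
Alpha: (5/7)·(-5) + (1/7)·1 + (1/7)·4 = -20/7
Beta: (5/7)·6 + (1/7)·(-1) + (1/7)·(-2) = 27/7
Gamma: (5/7)·7 + (1/7)·(-3) + (1/7)·8 = 40/7
Highest expected payoff is 40/7, from Gamma.

Gamma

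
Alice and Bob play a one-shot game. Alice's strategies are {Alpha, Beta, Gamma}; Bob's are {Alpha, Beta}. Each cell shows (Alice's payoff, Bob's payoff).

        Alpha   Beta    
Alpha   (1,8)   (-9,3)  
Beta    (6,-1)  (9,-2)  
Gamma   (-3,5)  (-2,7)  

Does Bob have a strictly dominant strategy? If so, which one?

None

A strategy is strictly dominant if it gives Bob a strictly higher payoff than every other strategy, against every choice by the opponent.
Alpha is not dominant: against Gamma, Beta gives 7 > 5.
Beta is not dominant: against Alpha, Alpha gives 8 > 3.
No single strategy is best against every opponent action.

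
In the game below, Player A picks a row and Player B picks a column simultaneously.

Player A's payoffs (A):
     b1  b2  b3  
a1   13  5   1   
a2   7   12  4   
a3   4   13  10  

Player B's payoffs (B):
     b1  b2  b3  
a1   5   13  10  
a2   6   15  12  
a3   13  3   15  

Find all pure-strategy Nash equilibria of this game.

Check mutual best responses: a cell is a NE iff neither player can gain by unilaterally deviating.
Player A's best responses — vs b1: a1 (payoff 13); vs b2: a3 (payoff 13); vs b3: a3 (payoff 10).
Player B's best responses — vs a1: b2 (payoff 13); vs a2: b2 (payoff 15); vs a3: b3 (payoff 15).
The only mutual best response is (a3, b3); neither player gains by switching there.

(a3, b3)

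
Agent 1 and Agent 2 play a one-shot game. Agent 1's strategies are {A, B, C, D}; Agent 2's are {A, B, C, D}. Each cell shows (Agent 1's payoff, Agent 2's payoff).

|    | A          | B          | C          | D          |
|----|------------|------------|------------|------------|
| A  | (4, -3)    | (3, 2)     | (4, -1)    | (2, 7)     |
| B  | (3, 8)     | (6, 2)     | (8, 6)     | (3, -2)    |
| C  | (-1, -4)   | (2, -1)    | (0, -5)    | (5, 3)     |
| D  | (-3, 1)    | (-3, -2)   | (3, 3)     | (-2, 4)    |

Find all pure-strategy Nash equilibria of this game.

(C, D)

Find each player's best response to every opponent strategy; NE are the intersections.
Agent 1's best responses — vs A: A (payoff 4); vs B: B (payoff 6); vs C: B (payoff 8); vs D: C (payoff 5).
Agent 2's best responses — vs A: D (payoff 7); vs B: A (payoff 8); vs C: D (payoff 3); vs D: D (payoff 4).
The only mutual best response is (C, D); neither player gains by switching there.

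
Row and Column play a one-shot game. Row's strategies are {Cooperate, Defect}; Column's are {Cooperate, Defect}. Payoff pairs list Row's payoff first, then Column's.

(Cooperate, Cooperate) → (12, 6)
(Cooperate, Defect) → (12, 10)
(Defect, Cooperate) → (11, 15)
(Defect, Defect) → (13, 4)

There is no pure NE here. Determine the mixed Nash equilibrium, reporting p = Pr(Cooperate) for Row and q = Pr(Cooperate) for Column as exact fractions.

p = 11/15, q = 1/2

In a mixed NE each player is indifferent between their pure strategies, so the opponent's mix sets the indifference.
Column indifferent between Cooperate and Defect: p·6 + (1−p)·15 = p·10 + (1−p)·4 ⟹ 15 + (-9)p = 4 + 6p ⟹ p = 11/15.
Row indifferent between Cooperate and Defect: q·12 + (1−q)·12 = q·11 + (1−q)·13 ⟹ 12 + 0q = 13 + (-2)q ⟹ q = 1/2.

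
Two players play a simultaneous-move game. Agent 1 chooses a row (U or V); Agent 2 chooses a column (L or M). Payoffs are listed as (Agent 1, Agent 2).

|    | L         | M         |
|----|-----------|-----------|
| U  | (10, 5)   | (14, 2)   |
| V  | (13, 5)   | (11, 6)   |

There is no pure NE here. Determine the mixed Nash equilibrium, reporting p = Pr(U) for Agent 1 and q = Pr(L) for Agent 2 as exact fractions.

p = 1/4, q = 1/2

Each player's mixing probability is pinned down by making the *other* player indifferent.
Agent 2 indifferent between L and M: p·5 + (1−p)·5 = p·2 + (1−p)·6 ⟹ 5 + 0p = 6 + (-4)p ⟹ p = 1/4.
Agent 1 indifferent between U and V: q·10 + (1−q)·14 = q·13 + (1−q)·11 ⟹ 14 + (-4)q = 11 + 2q ⟹ q = 1/2.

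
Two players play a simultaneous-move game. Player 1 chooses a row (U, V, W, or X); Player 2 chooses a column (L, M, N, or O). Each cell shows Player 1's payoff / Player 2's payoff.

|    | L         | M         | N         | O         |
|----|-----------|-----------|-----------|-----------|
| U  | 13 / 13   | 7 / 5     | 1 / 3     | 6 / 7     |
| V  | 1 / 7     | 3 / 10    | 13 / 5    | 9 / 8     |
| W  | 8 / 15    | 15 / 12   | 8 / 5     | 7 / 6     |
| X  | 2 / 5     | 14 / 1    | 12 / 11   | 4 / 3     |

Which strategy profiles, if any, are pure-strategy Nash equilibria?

(U, L)

Check mutual best responses: a cell is a NE iff neither player can gain by unilaterally deviating.
Player 1's best responses — vs L: U (payoff 13); vs M: W (payoff 15); vs N: V (payoff 13); vs O: V (payoff 9).
Player 2's best responses — vs U: L (payoff 13); vs V: M (payoff 10); vs W: L (payoff 15); vs X: N (payoff 11).
The only mutual best response is (U, L); neither player gains by switching there.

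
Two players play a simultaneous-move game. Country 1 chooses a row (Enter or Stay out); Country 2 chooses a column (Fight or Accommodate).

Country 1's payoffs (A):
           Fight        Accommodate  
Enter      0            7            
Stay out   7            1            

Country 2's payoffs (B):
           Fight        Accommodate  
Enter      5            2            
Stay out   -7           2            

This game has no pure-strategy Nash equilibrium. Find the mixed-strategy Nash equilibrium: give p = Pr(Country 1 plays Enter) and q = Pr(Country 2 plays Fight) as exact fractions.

In a mixed NE each player is indifferent between their pure strategies, so the opponent's mix sets the indifference.
Country 2 indifferent between Fight and Accommodate: p·5 + (1−p)·(-7) = p·2 + (1−p)·2 ⟹ (-7) + 12p = 2 + 0p ⟹ p = 3/4.
Country 1 indifferent between Enter and Stay out: q·0 + (1−q)·7 = q·7 + (1−q)·1 ⟹ 7 + (-7)q = 1 + 6q ⟹ q = 6/13.

p = 3/4, q = 6/13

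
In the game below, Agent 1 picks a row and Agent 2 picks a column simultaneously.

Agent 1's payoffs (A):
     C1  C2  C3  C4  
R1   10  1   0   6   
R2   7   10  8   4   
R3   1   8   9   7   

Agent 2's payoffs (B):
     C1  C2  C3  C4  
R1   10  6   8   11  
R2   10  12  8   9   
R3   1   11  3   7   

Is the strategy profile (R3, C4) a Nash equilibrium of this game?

Holding Agent 2 at C4: Agent 1 gets 7 from R3, versus 6 from R1, 4 from R2. No profitable deviation for Agent 1.
Holding Agent 1 at R3: Agent 2 gets 7 from C4 but could get 11 by switching to C2. Agent 2 has a profitable deviation.

No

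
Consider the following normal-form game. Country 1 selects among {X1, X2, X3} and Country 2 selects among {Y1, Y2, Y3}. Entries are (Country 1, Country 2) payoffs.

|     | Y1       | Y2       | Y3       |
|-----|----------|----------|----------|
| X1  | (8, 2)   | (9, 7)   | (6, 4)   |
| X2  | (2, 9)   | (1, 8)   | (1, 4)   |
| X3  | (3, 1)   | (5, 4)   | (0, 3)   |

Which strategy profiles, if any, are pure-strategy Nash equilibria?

A profile is a Nash equilibrium when each player is best-responding to the other.
Country 1's best responses — vs Y1: X1 (payoff 8); vs Y2: X1 (payoff 9); vs Y3: X1 (payoff 6).
Country 2's best responses — vs X1: Y2 (payoff 7); vs X2: Y1 (payoff 9); vs X3: Y2 (payoff 4).
The only mutual best response is (X1, Y2); neither player gains by switching there.

(X1, Y2)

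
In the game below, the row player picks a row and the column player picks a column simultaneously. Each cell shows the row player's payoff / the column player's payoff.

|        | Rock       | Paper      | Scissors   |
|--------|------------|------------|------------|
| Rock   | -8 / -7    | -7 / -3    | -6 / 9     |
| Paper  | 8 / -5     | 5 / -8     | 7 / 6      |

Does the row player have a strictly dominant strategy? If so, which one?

Check whether one of the row player's strategies beats all alternatives regardless of what the opponent does.
Paper strictly dominates: vs Rock: 8 > -8; vs Paper: 5 > -7; vs Scissors: 7 > -6.

Paper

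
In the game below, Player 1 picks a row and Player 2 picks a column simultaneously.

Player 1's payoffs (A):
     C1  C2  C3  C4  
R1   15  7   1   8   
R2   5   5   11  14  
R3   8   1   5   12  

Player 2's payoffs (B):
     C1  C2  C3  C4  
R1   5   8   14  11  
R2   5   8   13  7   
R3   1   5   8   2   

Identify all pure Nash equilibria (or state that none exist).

(R2, C3)

A profile is a Nash equilibrium when each player is best-responding to the other.
Player 1's best responses — vs C1: R1 (payoff 15); vs C2: R1 (payoff 7); vs C3: R2 (payoff 11); vs C4: R2 (payoff 14).
Player 2's best responses — vs R1: C3 (payoff 14); vs R2: C3 (payoff 13); vs R3: C3 (payoff 8).
The only mutual best response is (R2, C3); neither player gains by switching there.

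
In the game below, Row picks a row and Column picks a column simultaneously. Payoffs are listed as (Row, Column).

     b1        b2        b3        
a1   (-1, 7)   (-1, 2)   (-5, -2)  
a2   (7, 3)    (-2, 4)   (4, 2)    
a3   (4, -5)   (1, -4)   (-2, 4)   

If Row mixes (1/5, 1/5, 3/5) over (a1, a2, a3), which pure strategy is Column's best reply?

b3

Compute Column's expected payoff from each pure strategy against the given mix.
b1: (1/5)·7 + (1/5)·3 + (3/5)·(-5) = -1
b2: (1/5)·2 + (1/5)·4 + (3/5)·(-4) = -6/5
b3: (1/5)·(-2) + (1/5)·2 + (3/5)·4 = 12/5
Highest expected payoff is 12/5, from b3.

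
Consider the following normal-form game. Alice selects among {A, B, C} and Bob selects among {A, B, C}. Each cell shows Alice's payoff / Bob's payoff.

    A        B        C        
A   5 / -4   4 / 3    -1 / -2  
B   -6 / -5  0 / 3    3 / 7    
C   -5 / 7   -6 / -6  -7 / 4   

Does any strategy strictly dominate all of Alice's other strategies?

None

Check whether one of Alice's strategies beats all alternatives regardless of what the opponent does.
A is not dominant: against C, B gives 3 > -1.
B is not dominant: against A, A gives 5 > -6.
C is not dominant: against A, A gives 5 > -5.
No single strategy is best against every opponent action.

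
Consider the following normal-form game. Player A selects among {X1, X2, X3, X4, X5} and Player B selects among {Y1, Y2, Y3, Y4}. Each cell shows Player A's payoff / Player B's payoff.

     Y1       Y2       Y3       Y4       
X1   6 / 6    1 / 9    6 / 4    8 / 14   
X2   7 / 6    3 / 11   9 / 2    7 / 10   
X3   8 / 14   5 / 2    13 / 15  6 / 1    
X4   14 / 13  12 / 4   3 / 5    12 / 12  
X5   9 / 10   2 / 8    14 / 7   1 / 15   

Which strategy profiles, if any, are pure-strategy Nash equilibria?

(X4, Y1)

Find each player's best response to every opponent strategy; NE are the intersections.
Player A's best responses — vs Y1: X4 (payoff 14); vs Y2: X4 (payoff 12); vs Y3: X5 (payoff 14); vs Y4: X4 (payoff 12).
Player B's best responses — vs X1: Y4 (payoff 14); vs X2: Y2 (payoff 11); vs X3: Y3 (payoff 15); vs X4: Y1 (payoff 13); vs X5: Y4 (payoff 15).
The only mutual best response is (X4, Y1); neither player gains by switching there.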